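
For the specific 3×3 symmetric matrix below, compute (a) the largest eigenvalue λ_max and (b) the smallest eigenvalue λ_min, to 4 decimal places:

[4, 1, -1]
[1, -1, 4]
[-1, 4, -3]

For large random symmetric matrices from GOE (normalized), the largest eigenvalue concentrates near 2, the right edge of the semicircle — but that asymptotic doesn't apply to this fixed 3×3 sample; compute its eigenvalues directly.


Since M is real symmetric, all three eigenvalues are real; they are the roots of det(λI − M) = λ³ − (tr M) λ² + s λ − det M, where s is the sum of the principal 2×2 minors.
tr M = 4 + (-1) + (-3) = 0.
s = (4·(-1) − 1²) + (4·(-3) − (-1)²) + ((-1)·(-3) − 4²) = -5 + (-13) + (-13) = -31.
det M (expand along row 1) = 4·(-13) − 1·1 + (-1)·3 = -56.
Characteristic polynomial: λ³ − 31λ + 56 = 0.
Substitute λ = y + (tr M)/3 = y + 0.000000 to remove the quadratic term: y³ + p·y + q = 0 with p = s − (tr M)²/3 = -31.000000 and q = −2(tr M)³/27 + (tr M)·s/3 − det M = 56.000000.
Three real roots ⇒ use the trigonometric (Viète) form: r = 2√(−p/3) = 6.429101, φ = arccos(3q/(p·r)) = arccos(-0.842941) = 2.573524 rad.
y_k = r·cos(φ/3 − 2πk/3) for k = 0, 1, 2 gives y = 4.205095, 2.109090, -6.314184.
λ_k = y_k + 0.000000 gives λ = 4.2051, 2.1091, -6.3142 (check: the sum is 0.0000 = tr M).

Hence λ_max = 4.2051 and λ_min = -6.3142.


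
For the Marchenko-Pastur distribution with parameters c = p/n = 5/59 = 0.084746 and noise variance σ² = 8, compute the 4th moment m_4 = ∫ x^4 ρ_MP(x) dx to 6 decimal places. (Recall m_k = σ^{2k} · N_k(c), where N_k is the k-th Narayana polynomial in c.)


E[X⁴] = σ⁸ (1 + 6c + 6c² + c³) (fourth MP moment). With σ² = 8 (so σ⁸ = 4096) and c = 5/59 = 0.084746: E[X⁴] = 4096 · (1 + 6·0.084746 + 6·(0.084746)² + (0.084746)³) = 4096 · 1.552174.

So E[X^4] = 6357.705822.


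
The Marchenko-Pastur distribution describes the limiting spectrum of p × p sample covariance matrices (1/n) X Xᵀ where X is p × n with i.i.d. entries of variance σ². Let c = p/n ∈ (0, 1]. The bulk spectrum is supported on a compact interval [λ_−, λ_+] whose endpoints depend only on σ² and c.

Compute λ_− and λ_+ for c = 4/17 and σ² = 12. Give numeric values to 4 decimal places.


c = 4/17 = 0.235294; √c = 0.485071.
λ_− = σ² (1 − √c)² = 12 · (1 − 0.485071)² = 12 · (0.514929)² = 3.181819.
λ_+ = σ² (1 + √c)² = 12 · (1 + 0.485071)² = 12 · (1.485071)² = 26.465239.

Rounded to 4 decimal places: λ_− ≈ 3.1818, λ_+ ≈ 26.4652.


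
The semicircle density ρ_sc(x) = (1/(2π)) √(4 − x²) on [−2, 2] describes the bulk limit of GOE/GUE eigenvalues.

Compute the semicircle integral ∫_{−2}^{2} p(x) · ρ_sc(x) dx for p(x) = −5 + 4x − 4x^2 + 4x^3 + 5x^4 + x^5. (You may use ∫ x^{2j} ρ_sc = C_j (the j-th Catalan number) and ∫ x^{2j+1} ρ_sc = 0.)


Write p(x) = Σ a_i x^i, split into monomials and integrate each against ρ_sc separately.
Using ∫ x^{2j} ρ_sc = C_j = (1/(j+1)) C(2j, j) (Catalan numbers) and ∫ x^{2j+1} ρ_sc = 0 (odd monomials vanish by symmetry):
  i = 0 (even): a_0 · C_{0} = -5 · 1 = -5
  i = 1 (odd): ∫ x^1 ρ_sc = 0 (vanishes)
  i = 2 (even): a_2 · C_{1} = -4 · 1 = -4
  i = 3 (odd): ∫ x^3 ρ_sc = 0 (vanishes)
  i = 4 (even): a_4 · C_{2} = 5 · 2 = 10
  i = 5 (odd): ∫ x^5 ρ_sc = 0 (vanishes)

Summing the contributions: ∫_{−2}^{2} p(x) ρ_sc(x) dx = (-5) + (-4) + 10 = 1.


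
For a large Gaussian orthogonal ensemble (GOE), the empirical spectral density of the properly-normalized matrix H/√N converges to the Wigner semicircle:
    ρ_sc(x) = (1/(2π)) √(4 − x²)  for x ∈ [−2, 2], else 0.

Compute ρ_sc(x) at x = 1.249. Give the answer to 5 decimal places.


ρ_sc(x) = (1/(2π)) √(4 − x²). With x = 1.249:
  4 − x² = 4 − (1.249)² = 4 − 1.560001 = 2.439999.
  √(4 − x²) = 1.562050.
  1/(2π) = 0.159155.
  ρ_sc(1.249) = 0.159155 · 1.562050 = 0.248608.

Rounded to 5 decimal places: ρ_sc(1.249) ≈ 0.24861.


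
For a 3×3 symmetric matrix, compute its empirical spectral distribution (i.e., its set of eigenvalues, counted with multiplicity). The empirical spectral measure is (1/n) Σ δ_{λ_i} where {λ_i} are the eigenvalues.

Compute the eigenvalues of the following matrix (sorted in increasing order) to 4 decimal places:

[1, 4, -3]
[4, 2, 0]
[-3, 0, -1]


Since M is real symmetric, all three eigenvalues are real; they are the roots of det(λI − M) = λ³ − (tr M) λ² + s λ − det M, where s is the sum of the principal 2×2 minors.
tr M = 1 + 2 + (-1) = 2.
s = (1·2 − 4²) + (1·(-1) − (-3)²) + (2·(-1) − 0²) = -14 + (-10) + (-2) = -26.
det M (expand along row 1) = 1·(-2) − 4·(-4) + (-3)·6 = -4.
Characteristic polynomial: λ³ − 2λ² − 26λ + 4 = 0.
Substitute λ = y + (tr M)/3 = y + 0.666667 to remove the quadratic term: y³ + p·y + q = 0 with p = s − (tr M)²/3 = -27.333333 and q = −2(tr M)³/27 + (tr M)·s/3 − det M = -13.925926.
Three real roots ⇒ use the trigonometric (Viète) form: r = 2√(−p/3) = 6.036923, φ = arccos(3q/(p·r)) = arccos(0.253184) = 1.314826 rad.
y_k = r·cos(φ/3 − 2πk/3) for k = 0, 1, 2 gives y = 5.466343, -0.514467, -4.951877.
λ_k = y_k + 0.666667 gives λ = 6.1330, 0.1522, -4.2852 (check: the sum is 2.0000 = tr M).

Eigenvalues sorted in increasing order: [-4.2852, 0.1522, 6.1330].


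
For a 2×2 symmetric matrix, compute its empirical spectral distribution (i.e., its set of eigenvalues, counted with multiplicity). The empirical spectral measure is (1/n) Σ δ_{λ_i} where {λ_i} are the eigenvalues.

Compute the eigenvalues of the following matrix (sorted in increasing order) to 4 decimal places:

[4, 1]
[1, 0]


Since M is real symmetric, both eigenvalues are real; they are the roots of det(λI − M) = λ² − (tr M) λ + det M.
tr M = 4 + 0 = 4.
det M = 4·0 − 1² = 0 − 1 = -1.
Characteristic polynomial: λ² − 4λ − 1 = 0.
Discriminant Δ = (tr M)² − 4·det M = 16 − (-4) = 20; √Δ = 4.472136.
λ = (tr M ± √Δ)/2 = (4 ± 4.472136)/2, giving (tr M − √Δ)/2 = -0.2361 and (tr M + √Δ)/2 = 4.2361.

Eigenvalues sorted in increasing order: [-0.2361, 4.2361].


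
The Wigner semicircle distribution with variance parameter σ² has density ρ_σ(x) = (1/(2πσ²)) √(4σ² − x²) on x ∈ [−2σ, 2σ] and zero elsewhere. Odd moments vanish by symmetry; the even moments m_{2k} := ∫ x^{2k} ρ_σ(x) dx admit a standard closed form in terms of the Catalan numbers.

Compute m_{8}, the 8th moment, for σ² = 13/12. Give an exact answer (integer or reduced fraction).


By the scaled semicircle moment identity, m_{2k} = σ^{2k} · C_k with k = 4.
C_4 = (1/(k+1)) · C(2k, k) = (1/5) · C(8, 4) = (1/5) · 70 = 14.
σ^{2k} = (σ²)^k = (13/12)^4 = 28561/20736.

Therefore m_{8} = σ^{8} · C_4 = (28561/20736) · 14 = 199927/10368.


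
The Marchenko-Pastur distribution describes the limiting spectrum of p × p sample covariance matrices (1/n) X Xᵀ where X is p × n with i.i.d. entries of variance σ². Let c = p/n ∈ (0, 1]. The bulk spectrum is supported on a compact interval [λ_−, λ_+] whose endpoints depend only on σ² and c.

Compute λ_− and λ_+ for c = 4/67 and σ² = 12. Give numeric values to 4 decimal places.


c = 4/67 = 0.059701; √c = 0.244339.
λ_− = σ² (1 − √c)² = 12 · (1 − 0.244339)² = 12 · (0.755661)² = 6.852285.
λ_+ = σ² (1 + √c)² = 12 · (1 + 0.244339)² = 12 · (1.244339)² = 18.580551.

Rounded to 4 decimal places: λ_− ≈ 6.8523, λ_+ ≈ 18.5806.


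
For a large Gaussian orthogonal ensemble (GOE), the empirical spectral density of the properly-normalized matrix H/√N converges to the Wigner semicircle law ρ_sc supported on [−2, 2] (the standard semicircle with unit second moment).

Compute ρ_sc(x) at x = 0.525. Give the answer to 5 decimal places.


ρ_sc(x) = (1/(2π)) √(4 − x²). With x = 0.525:
  4 − x² = 4 − (0.525)² = 4 − 0.275625 = 3.724375.
  √(4 − x²) = 1.929864.
  1/(2π) = 0.159155.
  ρ_sc(0.525) = 0.159155 · 1.929864 = 0.307147.

Rounded to 5 decimal places: ρ_sc(0.525) ≈ 0.30715.


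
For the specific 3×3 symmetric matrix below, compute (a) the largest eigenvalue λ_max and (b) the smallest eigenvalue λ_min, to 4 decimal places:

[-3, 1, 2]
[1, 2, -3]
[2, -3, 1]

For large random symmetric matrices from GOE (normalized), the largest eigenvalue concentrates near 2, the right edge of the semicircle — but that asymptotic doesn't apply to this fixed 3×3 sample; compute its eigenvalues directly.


Since M is real symmetric, all three eigenvalues are real; they are the roots of det(λI − M) = λ³ − (tr M) λ² + s λ − det M, where s is the sum of the principal 2×2 minors.
tr M = -3 + 2 + 1 = 0.
s = ((-3)·2 − 1²) + ((-3)·1 − 2²) + (2·1 − (-3)²) = -7 + (-7) + (-7) = -21.
det M (expand along row 1) = (-3)·(-7) − 1·7 + 2·(-7) = 0.
Characteristic polynomial: λ³ − 21λ = 0.
Substitute λ = y + (tr M)/3 = y + 0.000000 to remove the quadratic term: y³ + p·y + q = 0 with p = s − (tr M)²/3 = -21.000000 and q = −2(tr M)³/27 + (tr M)·s/3 − det M = 0.000000.
Three real roots ⇒ use the trigonometric (Viète) form: r = 2√(−p/3) = 5.291503, φ = arccos(3q/(p·r)) = arccos(0.000000) = 1.570796 rad.
y_k = r·cos(φ/3 − 2πk/3) for k = 0, 1, 2 gives y = 4.582576, 0.000000, -4.582576.
λ_k = y_k + 0.000000 gives λ = 4.5826, 0.0000, -4.5826 (check: the sum is 0.0000 = tr M).

Hence λ_max = 4.5826 and λ_min = -4.5826.


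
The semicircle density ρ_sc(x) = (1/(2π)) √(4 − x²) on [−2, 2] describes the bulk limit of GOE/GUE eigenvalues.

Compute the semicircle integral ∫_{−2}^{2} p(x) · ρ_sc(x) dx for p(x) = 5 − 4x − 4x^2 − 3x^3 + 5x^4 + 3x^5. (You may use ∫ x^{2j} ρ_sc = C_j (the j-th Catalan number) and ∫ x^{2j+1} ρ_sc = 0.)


Write p(x) = Σ a_i x^i, split into monomials and integrate each against ρ_sc separately.
Using ∫ x^{2j} ρ_sc = C_j = (1/(j+1)) C(2j, j) (Catalan numbers) and ∫ x^{2j+1} ρ_sc = 0 (odd monomials vanish by symmetry):
  i = 0 (even): a_0 · C_{0} = 5 · 1 = 5
  i = 1 (odd): ∫ x^1 ρ_sc = 0 (vanishes)
  i = 2 (even): a_2 · C_{1} = -4 · 1 = -4
  i = 3 (odd): ∫ x^3 ρ_sc = 0 (vanishes)
  i = 4 (even): a_4 · C_{2} = 5 · 2 = 10
  i = 5 (odd): ∫ x^5 ρ_sc = 0 (vanishes)

Summing the contributions: ∫_{−2}^{2} p(x) ρ_sc(x) dx = 5 + (-4) + 10 = 11.


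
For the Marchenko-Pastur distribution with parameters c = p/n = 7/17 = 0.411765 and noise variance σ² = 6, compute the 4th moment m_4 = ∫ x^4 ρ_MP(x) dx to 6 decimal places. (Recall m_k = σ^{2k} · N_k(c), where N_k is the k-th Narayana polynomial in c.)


E[X⁴] = σ⁸ (1 + 6c + 6c² + c³) (fourth MP moment). With σ² = 6 (so σ⁸ = 1296) and c = 7/17 = 0.411765: E[X⁴] = 1296 · (1 + 6·0.411765 + 6·(0.411765)² + (0.411765)³) = 1296 · 4.557704.

So E[X^4] = 5906.784449.


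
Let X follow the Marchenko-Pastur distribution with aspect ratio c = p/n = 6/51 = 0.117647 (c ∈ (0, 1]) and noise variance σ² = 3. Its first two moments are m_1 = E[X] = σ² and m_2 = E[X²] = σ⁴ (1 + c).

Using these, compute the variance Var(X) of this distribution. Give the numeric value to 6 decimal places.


m_1 = E[X] = σ² = 3, so m_1² = 9.
m_2 = E[X²] = σ⁴ (1 + c) = 9 · (1 + 0.117647) = 9 · 1.117647 = 10.058824.
(Note m_2 − m_1² simplifies to c · σ⁴ = 0.117647 · 9.)

Var(X) = m_2 − m_1² = 10.058824 − 9 = 1.058824.


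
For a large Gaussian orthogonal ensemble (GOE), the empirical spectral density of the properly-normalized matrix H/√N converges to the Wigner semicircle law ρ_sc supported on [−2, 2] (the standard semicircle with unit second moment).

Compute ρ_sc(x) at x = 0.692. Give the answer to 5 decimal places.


ρ_sc(x) = (1/(2π)) √(4 − x²). With x = 0.692:
  4 − x² = 4 − (0.692)² = 4 − 0.478864 = 3.521136.
  √(4 − x²) = 1.876469.
  1/(2π) = 0.159155.
  ρ_sc(0.692) = 0.159155 · 1.876469 = 0.298649.

Rounded to 5 decimal places: ρ_sc(0.692) ≈ 0.29865.


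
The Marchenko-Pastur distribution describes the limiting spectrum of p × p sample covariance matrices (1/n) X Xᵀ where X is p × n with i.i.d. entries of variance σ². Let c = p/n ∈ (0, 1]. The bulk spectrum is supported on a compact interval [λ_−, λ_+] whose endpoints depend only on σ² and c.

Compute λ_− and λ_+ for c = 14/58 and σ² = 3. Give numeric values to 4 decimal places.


c = 14/58 = 0.241379; √c = 0.491304.
λ_− = σ² (1 − √c)² = 3 · (1 − 0.491304)² = 3 · (0.508696)² = 0.776316.
λ_+ = σ² (1 + √c)² = 3 · (1 + 0.491304)² = 3 · (1.491304)² = 6.671960.

Rounded to 4 decimal places: λ_− ≈ 0.7763, λ_+ ≈ 6.6720.


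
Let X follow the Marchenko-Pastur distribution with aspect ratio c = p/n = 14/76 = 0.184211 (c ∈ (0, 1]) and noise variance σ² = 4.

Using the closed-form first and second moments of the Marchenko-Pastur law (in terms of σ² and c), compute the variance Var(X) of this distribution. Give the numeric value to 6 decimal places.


Recall the MP moments m_1 = E[X] = σ² and m_2 = E[X²] = σ⁴ (1 + c).
m_1 = E[X] = σ² = 4, so m_1² = 16.
m_2 = E[X²] = σ⁴ (1 + c) = 16 · (1 + 0.184211) = 16 · 1.184211 = 18.947368.
(Note m_2 − m_1² simplifies to c · σ⁴ = 0.184211 · 16.)

Var(X) = m_2 − m_1² = 18.947368 − 16 = 2.947368.


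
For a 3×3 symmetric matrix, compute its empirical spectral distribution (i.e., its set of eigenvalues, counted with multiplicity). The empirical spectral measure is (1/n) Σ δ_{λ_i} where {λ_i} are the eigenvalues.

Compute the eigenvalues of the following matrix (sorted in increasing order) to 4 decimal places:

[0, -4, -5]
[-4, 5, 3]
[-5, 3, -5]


Since M is real symmetric, all three eigenvalues are real; they are the roots of det(λI − M) = λ³ − (tr M) λ² + s λ − det M, where s is the sum of the principal 2×2 minors.
tr M = 0 + 5 + (-5) = 0.
s = (0·5 − (-4)²) + (0·(-5) − (-5)²) + (5·(-5) − 3²) = -16 + (-25) + (-34) = -75.
det M (expand along row 1) = 0·(-34) − (-4)·35 + (-5)·13 = 75.
Characteristic polynomial: λ³ − 75λ − 75 = 0.
Substitute λ = y + (tr M)/3 = y + 0.000000 to remove the quadratic term: y³ + p·y + q = 0 with p = s − (tr M)²/3 = -75.000000 and q = −2(tr M)³/27 + (tr M)·s/3 − det M = -75.000000.
Three real roots ⇒ use the trigonometric (Viète) form: r = 2√(−p/3) = 10.000000, φ = arccos(3q/(p·r)) = arccos(0.300000) = 1.266104 rad.
y_k = r·cos(φ/3 − 2πk/3) for k = 0, 1, 2 gives y = 9.122574, -1.013897, -8.108677.
λ_k = y_k + 0.000000 gives λ = 9.1226, -1.0139, -8.1087 (check: the sum is 0.0000 = tr M).

Eigenvalues sorted in increasing order: [-8.1087, -1.0139, 9.1226].


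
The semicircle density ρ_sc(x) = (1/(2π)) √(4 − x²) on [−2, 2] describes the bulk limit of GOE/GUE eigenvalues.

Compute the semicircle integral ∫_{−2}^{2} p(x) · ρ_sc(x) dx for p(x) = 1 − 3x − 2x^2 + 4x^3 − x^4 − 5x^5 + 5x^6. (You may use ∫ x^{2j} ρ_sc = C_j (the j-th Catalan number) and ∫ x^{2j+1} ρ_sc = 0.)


Write p(x) = Σ a_i x^i, split into monomials and integrate each against ρ_sc separately.
Using ∫ x^{2j} ρ_sc = C_j = (1/(j+1)) C(2j, j) (Catalan numbers) and ∫ x^{2j+1} ρ_sc = 0 (odd monomials vanish by symmetry):
  i = 0 (even): a_0 · C_{0} = 1 · 1 = 1
  i = 1 (odd): ∫ x^1 ρ_sc = 0 (vanishes)
  i = 2 (even): a_2 · C_{1} = -2 · 1 = -2
  i = 3 (odd): ∫ x^3 ρ_sc = 0 (vanishes)
  i = 4 (even): a_4 · C_{2} = -1 · 2 = -2
  i = 5 (odd): ∫ x^5 ρ_sc = 0 (vanishes)
  i = 6 (even): a_6 · C_{3} = 5 · 5 = 25

Summing the contributions: ∫_{−2}^{2} p(x) ρ_sc(x) dx = 1 + (-2) + (-2) + 25 = 22.


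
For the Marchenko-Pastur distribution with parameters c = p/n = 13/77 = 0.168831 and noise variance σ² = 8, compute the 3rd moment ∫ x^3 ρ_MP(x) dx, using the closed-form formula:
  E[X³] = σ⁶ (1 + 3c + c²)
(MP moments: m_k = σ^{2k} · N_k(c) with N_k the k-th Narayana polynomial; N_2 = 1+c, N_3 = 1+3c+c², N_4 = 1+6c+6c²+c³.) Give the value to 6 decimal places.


E[X³] = σ⁶ (1 + 3c + c²) (third MP moment). With σ² = 8 (so σ⁶ = 512) and c = 13/77 = 0.168831: E[X³] = 512 · (1 + 3·0.168831 + (0.168831)²) = 512 · 1.534997.

So E[X^3] = 785.918705.


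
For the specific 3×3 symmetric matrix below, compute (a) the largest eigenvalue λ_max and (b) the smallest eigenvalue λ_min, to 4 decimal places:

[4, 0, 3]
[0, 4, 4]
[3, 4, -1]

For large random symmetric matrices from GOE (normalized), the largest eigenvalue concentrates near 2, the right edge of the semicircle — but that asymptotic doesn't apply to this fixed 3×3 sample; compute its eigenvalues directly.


Since M is real symmetric, all three eigenvalues are real; they are the roots of det(λI − M) = λ³ − (tr M) λ² + s λ − det M, where s is the sum of the principal 2×2 minors.
tr M = 4 + 4 + (-1) = 7.
s = (4·4 − 0²) + (4·(-1) − 3²) + (4·(-1) − 4²) = 16 + (-13) + (-20) = -17.
det M (expand along row 1) = 4·(-20) − 0·(-12) + 3·(-12) = -116.
Characteristic polynomial: λ³ − 7λ² − 17λ + 116 = 0.
Substitute λ = y + (tr M)/3 = y + 2.333333 to remove the quadratic term: y³ + p·y + q = 0 with p = s − (tr M)²/3 = -33.333333 and q = −2(tr M)³/27 + (tr M)·s/3 − det M = 50.925926.
Three real roots ⇒ use the trigonometric (Viète) form: r = 2√(−p/3) = 6.666667, φ = arccos(3q/(p·r)) = arccos(-0.687500) = 2.328837 rad.
y_k = r·cos(φ/3 − 2πk/3) for k = 0, 1, 2 gives y = 4.756837, 1.666667, -6.423503.
λ_k = y_k + 2.333333 gives λ = 7.0902, 4.0000, -4.0902 (check: the sum is 7.0000 = tr M).

Hence λ_max = 7.0902 and λ_min = -4.0902.


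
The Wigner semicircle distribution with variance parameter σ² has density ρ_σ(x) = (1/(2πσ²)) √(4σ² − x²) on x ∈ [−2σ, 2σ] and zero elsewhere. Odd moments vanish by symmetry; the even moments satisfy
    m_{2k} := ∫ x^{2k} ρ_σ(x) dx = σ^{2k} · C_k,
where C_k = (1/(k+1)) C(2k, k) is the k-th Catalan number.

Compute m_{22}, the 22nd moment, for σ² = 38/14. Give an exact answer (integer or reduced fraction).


By the scaled semicircle moment identity, m_{2k} = σ^{2k} · C_k with k = 11.
C_11 = (1/(k+1)) · C(2k, k) = (1/12) · C(22, 11) = (1/12) · 705432 = 58786.
σ^{2k} = (σ²)^k = (38/14)^11 = 116490258898219/1977326743.

Therefore m_{22} = σ^{22} · C_11 = (116490258898219/1977326743) · 58786 = 978285194227243162/282475249.


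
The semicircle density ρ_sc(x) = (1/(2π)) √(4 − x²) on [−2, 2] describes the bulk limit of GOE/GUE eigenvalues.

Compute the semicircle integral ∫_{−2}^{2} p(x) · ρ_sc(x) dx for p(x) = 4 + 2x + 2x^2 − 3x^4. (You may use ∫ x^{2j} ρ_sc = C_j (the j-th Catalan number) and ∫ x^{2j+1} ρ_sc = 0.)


Write p(x) = Σ a_i x^i, split into monomials and integrate each against ρ_sc separately.
Using ∫ x^{2j} ρ_sc = C_j = (1/(j+1)) C(2j, j) (Catalan numbers) and ∫ x^{2j+1} ρ_sc = 0 (odd monomials vanish by symmetry):
  i = 0 (even): a_0 · C_{0} = 4 · 1 = 4
  i = 1 (odd): ∫ x^1 ρ_sc = 0 (vanishes)
  i = 2 (even): a_2 · C_{1} = 2 · 1 = 2
  i = 4 (even): a_4 · C_{2} = -3 · 2 = -6

Summing the contributions: ∫_{−2}^{2} p(x) ρ_sc(x) dx = 4 + 2 + (-6) = 0.


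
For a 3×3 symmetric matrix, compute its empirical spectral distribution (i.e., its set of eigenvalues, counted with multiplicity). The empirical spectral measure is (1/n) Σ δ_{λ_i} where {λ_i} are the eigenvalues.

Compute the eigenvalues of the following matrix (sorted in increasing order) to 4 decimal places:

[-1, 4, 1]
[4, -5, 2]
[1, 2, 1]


Since M is real symmetric, all three eigenvalues are real; they are the roots of det(λI − M) = λ³ − (tr M) λ² + s λ − det M, where s is the sum of the principal 2×2 minors.
tr M = -1 + (-5) + 1 = -5.
s = ((-1)·(-5) − 4²) + ((-1)·1 − 1²) + ((-5)·1 − 2²) = -11 + (-2) + (-9) = -22.
det M (expand along row 1) = (-1)·(-9) − 4·2 + 1·13 = 14.
Characteristic polynomial: λ³ + 5λ² − 22λ − 14 = 0.
Substitute λ = y + (tr M)/3 = y − 1.666667 to remove the quadratic term: y³ + p·y + q = 0 with p = s − (tr M)²/3 = -30.333333 and q = −2(tr M)³/27 + (tr M)·s/3 − det M = 31.925926.
Three real roots ⇒ use the trigonometric (Viète) form: r = 2√(−p/3) = 6.359595, φ = arccos(3q/(p·r)) = arccos(-0.496495) = 2.090353 rad.
y_k = r·cos(φ/3 − 2πk/3) for k = 0, 1, 2 gives y = 4.877236, 1.095892, -5.973128.
λ_k = y_k − 1.666667 gives λ = 3.2106, -0.5708, -7.6398 (check: the sum is -5.0000 = tr M).

Eigenvalues sorted in increasing order: [-7.6398, -0.5708, 3.2106].


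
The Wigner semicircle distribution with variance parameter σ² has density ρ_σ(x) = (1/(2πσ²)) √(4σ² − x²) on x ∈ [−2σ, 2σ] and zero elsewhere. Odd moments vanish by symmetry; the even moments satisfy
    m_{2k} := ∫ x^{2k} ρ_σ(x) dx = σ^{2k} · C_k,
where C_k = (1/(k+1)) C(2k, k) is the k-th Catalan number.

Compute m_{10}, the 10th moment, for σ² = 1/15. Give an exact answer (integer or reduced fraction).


By the scaled semicircle moment identity, m_{2k} = σ^{2k} · C_k with k = 5.
C_5 = (1/(k+1)) · C(2k, k) = (1/6) · C(10, 5) = (1/6) · 252 = 42.
σ^{2k} = (σ²)^k = (1/15)^5 = 1/759375.

Therefore m_{10} = σ^{10} · C_5 = (1/759375) · 42 = 14/253125.


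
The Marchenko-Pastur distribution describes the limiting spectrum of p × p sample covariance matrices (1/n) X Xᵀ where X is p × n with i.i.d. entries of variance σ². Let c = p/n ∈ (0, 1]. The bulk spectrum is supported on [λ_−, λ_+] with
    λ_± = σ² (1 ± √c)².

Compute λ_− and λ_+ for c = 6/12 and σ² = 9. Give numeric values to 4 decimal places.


c = 6/12 = 0.500000; √c = 0.707107.
λ_− = σ² (1 − √c)² = 9 · (1 − 0.707107)² = 9 · (0.292893)² = 0.772078.
λ_+ = σ² (1 + √c)² = 9 · (1 + 0.707107)² = 9 · (1.707107)² = 26.227922.

Rounded to 4 decimal places: λ_− ≈ 0.7721, λ_+ ≈ 26.2279.


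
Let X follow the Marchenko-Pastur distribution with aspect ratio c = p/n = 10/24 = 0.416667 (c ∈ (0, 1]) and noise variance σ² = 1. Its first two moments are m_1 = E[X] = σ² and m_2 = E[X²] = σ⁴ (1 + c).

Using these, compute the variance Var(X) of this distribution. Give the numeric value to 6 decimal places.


m_1 = E[X] = σ² = 1, so m_1² = 1.
m_2 = E[X²] = σ⁴ (1 + c) = 1 · (1 + 0.416667) = 1 · 1.416667 = 1.416667.
(Note m_2 − m_1² simplifies to c · σ⁴ = 0.416667 · 1.)

Var(X) = m_2 − m_1² = 1.416667 − 1 = 0.416667.


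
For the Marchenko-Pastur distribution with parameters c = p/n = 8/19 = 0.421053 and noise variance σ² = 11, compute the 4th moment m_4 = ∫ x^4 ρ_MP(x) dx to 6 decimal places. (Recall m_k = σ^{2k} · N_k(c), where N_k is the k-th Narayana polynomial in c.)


E[X⁴] = σ⁸ (1 + 6c + 6c² + c³) (fourth MP moment). With σ² = 11 (so σ⁸ = 14641) and c = 8/19 = 0.421053: E[X⁴] = 14641 · (1 + 6·0.421053 + 6·(0.421053)² + (0.421053)³) = 14641 · 4.664674.

So E[X^4] = 68295.494241.


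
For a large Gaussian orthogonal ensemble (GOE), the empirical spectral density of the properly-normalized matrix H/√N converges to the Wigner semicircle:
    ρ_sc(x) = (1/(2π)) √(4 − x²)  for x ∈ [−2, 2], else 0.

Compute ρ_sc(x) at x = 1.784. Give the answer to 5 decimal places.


ρ_sc(x) = (1/(2π)) √(4 − x²). With x = 1.784:
  4 − x² = 4 − (1.784)² = 4 − 3.182656 = 0.817344.
  √(4 − x²) = 0.904071.
  1/(2π) = 0.159155.
  ρ_sc(1.784) = 0.159155 · 0.904071 = 0.143887.

Rounded to 5 decimal places: ρ_sc(1.784) ≈ 0.14389.


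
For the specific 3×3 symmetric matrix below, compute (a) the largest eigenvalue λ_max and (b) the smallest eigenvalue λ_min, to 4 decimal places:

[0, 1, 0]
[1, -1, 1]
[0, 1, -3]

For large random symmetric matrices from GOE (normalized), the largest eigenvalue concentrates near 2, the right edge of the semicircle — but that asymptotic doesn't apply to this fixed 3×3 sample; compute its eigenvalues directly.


Since M is real symmetric, all three eigenvalues are real; they are the roots of det(λI − M) = λ³ − (tr M) λ² + s λ − det M, where s is the sum of the principal 2×2 minors.
tr M = 0 + (-1) + (-3) = -4.
s = (0·(-1) − 1²) + (0·(-3) − 0²) + ((-1)·(-3) − 1²) = -1 + 0 + 2 = 1.
det M (expand along row 1) = 0·2 − 1·(-3) + 0·1 = 3.
Characteristic polynomial: λ³ + 4λ² + λ − 3 = 0.
Substitute λ = y + (tr M)/3 = y − 1.333333 to remove the quadratic term: y³ + p·y + q = 0 with p = s − (tr M)²/3 = -4.333333 and q = −2(tr M)³/27 + (tr M)·s/3 − det M = 0.407407.
Three real roots ⇒ use the trigonometric (Viète) form: r = 2√(−p/3) = 2.403701, φ = arccos(3q/(p·r)) = arccos(-0.117340) = 1.688408 rad.
y_k = r·cos(φ/3 − 2πk/3) for k = 0, 1, 2 gives y = 2.032961, 0.094210, -2.127172.
λ_k = y_k − 1.333333 gives λ = 0.6996, -1.2391, -3.4605 (check: the sum is -4.0000 = tr M).

Hence λ_max = 0.6996 and λ_min = -3.4605.


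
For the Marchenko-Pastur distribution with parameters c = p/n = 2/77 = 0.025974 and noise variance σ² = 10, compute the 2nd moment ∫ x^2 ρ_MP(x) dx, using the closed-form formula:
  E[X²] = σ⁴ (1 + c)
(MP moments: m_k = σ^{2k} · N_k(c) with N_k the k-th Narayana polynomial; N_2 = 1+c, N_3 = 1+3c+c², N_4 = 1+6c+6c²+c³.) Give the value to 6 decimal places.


E[X²] = σ⁴ (1 + c) (second MP moment). With σ² = 10 (so σ⁴ = 100) and c = 2/77 = 0.025974: E[X²] = 100 · (1 + 0.025974) = 100 · 1.025974.

So E[X^2] = 102.597403.


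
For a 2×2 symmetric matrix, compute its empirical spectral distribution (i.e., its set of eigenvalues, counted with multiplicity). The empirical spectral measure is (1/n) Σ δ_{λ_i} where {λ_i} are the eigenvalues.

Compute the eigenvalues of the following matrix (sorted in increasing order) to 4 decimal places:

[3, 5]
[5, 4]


Since M is real symmetric, both eigenvalues are real; they are the roots of det(λI − M) = λ² − (tr M) λ + det M.
tr M = 3 + 4 = 7.
det M = 3·4 − 5² = 12 − 25 = -13.
Characteristic polynomial: λ² − 7λ − 13 = 0.
Discriminant Δ = (tr M)² − 4·det M = 49 − (-52) = 101; √Δ = 10.049876.
λ = (tr M ± √Δ)/2 = (7 ± 10.049876)/2, giving (tr M − √Δ)/2 = -1.5249 and (tr M + √Δ)/2 = 8.5249.

Eigenvalues sorted in increasing order: [-1.5249, 8.5249].


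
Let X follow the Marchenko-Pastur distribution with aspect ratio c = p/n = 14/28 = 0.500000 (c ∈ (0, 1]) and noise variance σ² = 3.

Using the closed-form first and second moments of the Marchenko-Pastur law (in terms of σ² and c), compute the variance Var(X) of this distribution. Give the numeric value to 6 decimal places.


Recall the MP moments m_1 = E[X] = σ² and m_2 = E[X²] = σ⁴ (1 + c).
m_1 = E[X] = σ² = 3, so m_1² = 9.
m_2 = E[X²] = σ⁴ (1 + c) = 9 · (1 + 0.500000) = 9 · 1.500000 = 13.500000.
(Note m_2 − m_1² simplifies to c · σ⁴ = 0.500000 · 9.)

Var(X) = m_2 − m_1² = 13.500000 − 9 = 4.500000.


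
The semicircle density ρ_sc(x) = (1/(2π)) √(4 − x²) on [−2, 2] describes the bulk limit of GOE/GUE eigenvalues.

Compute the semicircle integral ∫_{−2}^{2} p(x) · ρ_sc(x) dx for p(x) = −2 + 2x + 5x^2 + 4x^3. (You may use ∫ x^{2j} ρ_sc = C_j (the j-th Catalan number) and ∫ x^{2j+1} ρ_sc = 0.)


Write p(x) = Σ a_i x^i, split into monomials and integrate each against ρ_sc separately.
Using ∫ x^{2j} ρ_sc = C_j = (1/(j+1)) C(2j, j) (Catalan numbers) and ∫ x^{2j+1} ρ_sc = 0 (odd monomials vanish by symmetry):
  i = 0 (even): a_0 · C_{0} = -2 · 1 = -2
  i = 1 (odd): ∫ x^1 ρ_sc = 0 (vanishes)
  i = 2 (even): a_2 · C_{1} = 5 · 1 = 5
  i = 3 (odd): ∫ x^3 ρ_sc = 0 (vanishes)

Summing the contributions: ∫_{−2}^{2} p(x) ρ_sc(x) dx = (-2) + 5 = 3.


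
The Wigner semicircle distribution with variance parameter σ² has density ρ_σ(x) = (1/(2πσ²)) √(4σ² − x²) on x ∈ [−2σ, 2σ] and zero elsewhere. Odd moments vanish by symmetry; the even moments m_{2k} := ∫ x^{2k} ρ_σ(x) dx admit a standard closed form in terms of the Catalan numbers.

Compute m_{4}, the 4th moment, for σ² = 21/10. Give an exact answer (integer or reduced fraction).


By the scaled semicircle moment identity, m_{2k} = σ^{2k} · C_k with k = 2.
C_2 = (1/(k+1)) · C(2k, k) = (1/3) · C(4, 2) = (1/3) · 6 = 2.
σ^{2k} = (σ²)^k = (21/10)^2 = 441/100.

Therefore m_{4} = σ^{4} · C_2 = (441/100) · 2 = 441/50.


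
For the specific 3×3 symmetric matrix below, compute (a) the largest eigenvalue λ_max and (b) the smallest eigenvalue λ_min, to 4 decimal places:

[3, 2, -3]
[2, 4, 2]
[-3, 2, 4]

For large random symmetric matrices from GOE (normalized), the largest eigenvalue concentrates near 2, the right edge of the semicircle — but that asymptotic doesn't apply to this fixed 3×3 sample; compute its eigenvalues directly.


Since M is real symmetric, all three eigenvalues are real; they are the roots of det(λI − M) = λ³ − (tr M) λ² + s λ − det M, where s is the sum of the principal 2×2 minors.
tr M = 3 + 4 + 4 = 11.
s = (3·4 − 2²) + (3·4 − (-3)²) + (4·4 − 2²) = 8 + 3 + 12 = 23.
det M (expand along row 1) = 3·12 − 2·14 + (-3)·16 = -40.
Characteristic polynomial: λ³ − 11λ² + 23λ + 40 = 0.
Substitute λ = y + (tr M)/3 = y + 3.666667 to remove the quadratic term: y³ + p·y + q = 0 with p = s − (tr M)²/3 = -17.333333 and q = −2(tr M)³/27 + (tr M)·s/3 − det M = 25.740741.
Three real roots ⇒ use the trigonometric (Viète) form: r = 2√(−p/3) = 4.807402, φ = arccos(3q/(p·r)) = arccos(-0.926723) = 2.756391 rad.
y_k = r·cos(φ/3 − 2πk/3) for k = 0, 1, 2 gives y = 2.917020, 1.850807, -4.767827.
λ_k = y_k + 3.666667 gives λ = 6.5837, 5.5175, -1.1012 (check: the sum is 11.0000 = tr M).

Hence λ_max = 6.5837 and λ_min = -1.1012.


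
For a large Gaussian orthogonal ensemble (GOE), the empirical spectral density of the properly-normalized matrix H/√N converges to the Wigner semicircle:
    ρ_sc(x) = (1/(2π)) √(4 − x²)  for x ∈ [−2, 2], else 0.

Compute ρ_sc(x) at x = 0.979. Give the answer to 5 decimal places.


ρ_sc(x) = (1/(2π)) √(4 − x²). With x = 0.979:
  4 − x² = 4 − (0.979)² = 4 − 0.958441 = 3.041559.
  √(4 − x²) = 1.744007.
  1/(2π) = 0.159155.
  ρ_sc(0.979) = 0.159155 · 1.744007 = 0.277567.

Rounded to 5 decimal places: ρ_sc(0.979) ≈ 0.27757.


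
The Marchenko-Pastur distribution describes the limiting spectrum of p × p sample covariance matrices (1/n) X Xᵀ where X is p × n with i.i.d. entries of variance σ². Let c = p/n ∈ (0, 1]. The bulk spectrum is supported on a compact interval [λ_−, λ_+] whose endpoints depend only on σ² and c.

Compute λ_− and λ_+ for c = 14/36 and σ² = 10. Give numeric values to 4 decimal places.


c = 14/36 = 0.388889; √c = 0.623610.
λ_− = σ² (1 − √c)² = 10 · (1 − 0.623610)² = 10 · (0.376390)² = 1.416698.
λ_+ = σ² (1 + √c)² = 10 · (1 + 0.623610)² = 10 · (1.623610)² = 26.361080.

Rounded to 4 decimal places: λ_− ≈ 1.4167, λ_+ ≈ 26.3611.


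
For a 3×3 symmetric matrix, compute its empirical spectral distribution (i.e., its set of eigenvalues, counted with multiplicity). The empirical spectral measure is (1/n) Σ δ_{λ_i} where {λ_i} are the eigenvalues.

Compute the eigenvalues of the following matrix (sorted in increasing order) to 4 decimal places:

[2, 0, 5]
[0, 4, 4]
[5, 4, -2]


Since M is real symmetric, all three eigenvalues are real; they are the roots of det(λI − M) = λ³ − (tr M) λ² + s λ − det M, where s is the sum of the principal 2×2 minors.
tr M = 2 + 4 + (-2) = 4.
s = (2·4 − 0²) + (2·(-2) − 5²) + (4·(-2) − 4²) = 8 + (-29) + (-24) = -45.
det M (expand along row 1) = 2·(-24) − 0·(-20) + 5·(-20) = -148.
Characteristic polynomial: λ³ − 4λ² − 45λ + 148 = 0.
Substitute λ = y + (tr M)/3 = y + 1.333333 to remove the quadratic term: y³ + p·y + q = 0 with p = s − (tr M)²/3 = -50.333333 and q = −2(tr M)³/27 + (tr M)·s/3 − det M = 83.259259.
Three real roots ⇒ use the trigonometric (Viète) form: r = 2√(−p/3) = 8.192137, φ = arccos(3q/(p·r)) = arccos(-0.605760) = 2.221518 rad.
y_k = r·cos(φ/3 − 2πk/3) for k = 0, 1, 2 gives y = 6.046841, 1.763032, -7.809872.
λ_k = y_k + 1.333333 gives λ = 7.3802, 3.0964, -6.4765 (check: the sum is 4.0000 = tr M).

Eigenvalues sorted in increasing order: [-6.4765, 3.0964, 7.3802].


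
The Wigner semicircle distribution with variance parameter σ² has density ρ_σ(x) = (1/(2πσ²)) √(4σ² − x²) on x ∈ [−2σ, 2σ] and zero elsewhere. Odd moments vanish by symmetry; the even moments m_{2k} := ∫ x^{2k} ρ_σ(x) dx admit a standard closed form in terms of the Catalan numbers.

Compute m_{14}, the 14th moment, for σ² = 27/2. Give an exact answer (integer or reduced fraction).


By the scaled semicircle moment identity, m_{2k} = σ^{2k} · C_k with k = 7.
C_7 = (1/(k+1)) · C(2k, k) = (1/8) · C(14, 7) = (1/8) · 3432 = 429.
σ^{2k} = (σ²)^k = (27/2)^7 = 10460353203/128.

Therefore m_{14} = σ^{14} · C_7 = (10460353203/128) · 429 = 4487491524087/128.


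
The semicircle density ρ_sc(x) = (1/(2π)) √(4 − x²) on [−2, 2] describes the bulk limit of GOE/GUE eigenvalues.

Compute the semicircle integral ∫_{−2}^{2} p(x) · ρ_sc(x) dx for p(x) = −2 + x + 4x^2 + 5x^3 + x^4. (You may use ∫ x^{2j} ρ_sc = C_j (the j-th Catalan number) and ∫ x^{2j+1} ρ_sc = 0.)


Write p(x) = Σ a_i x^i, split into monomials and integrate each against ρ_sc separately.
Using ∫ x^{2j} ρ_sc = C_j = (1/(j+1)) C(2j, j) (Catalan numbers) and ∫ x^{2j+1} ρ_sc = 0 (odd monomials vanish by symmetry):
  i = 0 (even): a_0 · C_{0} = -2 · 1 = -2
  i = 1 (odd): ∫ x^1 ρ_sc = 0 (vanishes)
  i = 2 (even): a_2 · C_{1} = 4 · 1 = 4
  i = 3 (odd): ∫ x^3 ρ_sc = 0 (vanishes)
  i = 4 (even): a_4 · C_{2} = 1 · 2 = 2

Summing the contributions: ∫_{−2}^{2} p(x) ρ_sc(x) dx = (-2) + 4 + 2 = 4.


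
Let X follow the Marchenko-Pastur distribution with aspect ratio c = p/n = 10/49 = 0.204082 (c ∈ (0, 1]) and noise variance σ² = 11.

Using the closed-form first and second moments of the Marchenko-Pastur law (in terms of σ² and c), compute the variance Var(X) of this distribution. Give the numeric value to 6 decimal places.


Recall the MP moments m_1 = E[X] = σ² and m_2 = E[X²] = σ⁴ (1 + c).
m_1 = E[X] = σ² = 11, so m_1² = 121.
m_2 = E[X²] = σ⁴ (1 + c) = 121 · (1 + 0.204082) = 121 · 1.204082 = 145.693878.
(Note m_2 − m_1² simplifies to c · σ⁴ = 0.204082 · 121.)

Var(X) = m_2 − m_1² = 145.693878 − 121 = 24.693878.


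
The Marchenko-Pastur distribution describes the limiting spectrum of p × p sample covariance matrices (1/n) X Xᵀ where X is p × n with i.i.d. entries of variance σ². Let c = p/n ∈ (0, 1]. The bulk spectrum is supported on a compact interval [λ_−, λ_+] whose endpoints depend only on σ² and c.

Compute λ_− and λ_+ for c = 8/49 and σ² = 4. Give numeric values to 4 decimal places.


c = 8/49 = 0.163265; √c = 0.404061.
λ_− = σ² (1 − √c)² = 4 · (1 − 0.404061)² = 4 · (0.595939)² = 1.420573.
λ_+ = σ² (1 + √c)² = 4 · (1 + 0.404061)² = 4 · (1.404061)² = 7.885549.

Rounded to 4 decimal places: λ_− ≈ 1.4206, λ_+ ≈ 7.8855.


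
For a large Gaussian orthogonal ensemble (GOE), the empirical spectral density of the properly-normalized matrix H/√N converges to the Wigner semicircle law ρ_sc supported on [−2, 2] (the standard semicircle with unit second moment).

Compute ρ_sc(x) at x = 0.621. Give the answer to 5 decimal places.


ρ_sc(x) = (1/(2π)) √(4 − x²). With x = 0.621:
  4 − x² = 4 − (0.621)² = 4 − 0.385641 = 3.614359.
  √(4 − x²) = 1.901147.
  1/(2π) = 0.159155.
  ρ_sc(0.621) = 0.159155 · 1.901147 = 0.302577.

Rounded to 5 decimal places: ρ_sc(0.621) ≈ 0.30258.


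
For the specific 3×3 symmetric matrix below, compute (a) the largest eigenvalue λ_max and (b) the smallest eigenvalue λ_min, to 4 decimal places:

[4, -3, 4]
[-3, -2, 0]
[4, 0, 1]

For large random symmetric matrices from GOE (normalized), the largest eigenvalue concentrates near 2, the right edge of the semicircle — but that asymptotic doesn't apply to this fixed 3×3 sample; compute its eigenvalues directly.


Since M is real symmetric, all three eigenvalues are real; they are the roots of det(λI − M) = λ³ − (tr M) λ² + s λ − det M, where s is the sum of the principal 2×2 minors.
tr M = 4 + (-2) + 1 = 3.
s = (4·(-2) − (-3)²) + (4·1 − 4²) + ((-2)·1 − 0²) = -17 + (-12) + (-2) = -31.
det M (expand along row 1) = 4·(-2) − (-3)·(-3) + 4·8 = 15.
Characteristic polynomial: λ³ − 3λ² − 31λ − 15 = 0.
Substitute λ = y + (tr M)/3 = y + 1.000000 to remove the quadratic term: y³ + p·y + q = 0 with p = s − (tr M)²/3 = -34.000000 and q = −2(tr M)³/27 + (tr M)·s/3 − det M = -48.000000.
Three real roots ⇒ use the trigonometric (Viète) form: r = 2√(−p/3) = 6.733003, φ = arccos(3q/(p·r)) = arccos(0.629035) = 0.890485 rad.
y_k = r·cos(φ/3 − 2πk/3) for k = 0, 1, 2 gives y = 6.438562, -1.513793, -4.924769.
λ_k = y_k + 1.000000 gives λ = 7.4386, -0.5138, -3.9248 (check: the sum is 3.0000 = tr M).

Hence λ_max = 7.4386 and λ_min = -3.9248.


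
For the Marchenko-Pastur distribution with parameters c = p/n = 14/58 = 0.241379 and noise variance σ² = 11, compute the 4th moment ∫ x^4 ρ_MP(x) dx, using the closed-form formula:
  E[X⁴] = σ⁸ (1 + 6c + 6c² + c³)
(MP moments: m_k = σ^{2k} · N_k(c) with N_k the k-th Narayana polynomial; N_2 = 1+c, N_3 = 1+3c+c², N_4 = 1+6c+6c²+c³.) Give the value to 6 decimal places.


E[X⁴] = σ⁸ (1 + 6c + 6c² + c³) (fourth MP moment). With σ² = 11 (so σ⁸ = 14641) and c = 14/58 = 0.241379: E[X⁴] = 14641 · (1 + 6·0.241379 + 6·(0.241379)² + (0.241379)³) = 14641 · 2.811923.

So E[X^4] = 41169.370618.


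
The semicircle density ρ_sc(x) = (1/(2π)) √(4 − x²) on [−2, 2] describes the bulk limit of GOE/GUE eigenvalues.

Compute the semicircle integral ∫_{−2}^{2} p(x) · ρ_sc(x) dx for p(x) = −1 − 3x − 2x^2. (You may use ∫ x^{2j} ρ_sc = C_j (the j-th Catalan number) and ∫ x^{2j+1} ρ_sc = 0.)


Write p(x) = Σ a_i x^i, split into monomials and integrate each against ρ_sc separately.
Using ∫ x^{2j} ρ_sc = C_j = (1/(j+1)) C(2j, j) (Catalan numbers) and ∫ x^{2j+1} ρ_sc = 0 (odd monomials vanish by symmetry):
  i = 0 (even): a_0 · C_{0} = -1 · 1 = -1
  i = 1 (odd): ∫ x^1 ρ_sc = 0 (vanishes)
  i = 2 (even): a_2 · C_{1} = -2 · 1 = -2

Summing the contributions: ∫_{−2}^{2} p(x) ρ_sc(x) dx = (-1) + (-2) = -3.


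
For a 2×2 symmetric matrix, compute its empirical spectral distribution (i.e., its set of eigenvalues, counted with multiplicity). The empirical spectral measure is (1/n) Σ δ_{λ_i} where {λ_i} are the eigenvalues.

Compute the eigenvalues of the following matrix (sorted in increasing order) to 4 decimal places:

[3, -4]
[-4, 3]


Since M is real symmetric, both eigenvalues are real; they are the roots of det(λI − M) = λ² − (tr M) λ + det M.
tr M = 3 + 3 = 6.
det M = 3·3 − (-4)² = 9 − 16 = -7.
Characteristic polynomial: λ² − 6λ − 7 = 0.
Discriminant Δ = (tr M)² − 4·det M = 36 − (-28) = 64; √Δ = 8.000000.
λ = (tr M ± √Δ)/2 = (6 ± 8.000000)/2, giving (tr M − √Δ)/2 = -1.0000 and (tr M + √Δ)/2 = 7.0000.

Eigenvalues sorted in increasing order: [-1.0000, 7.0000].


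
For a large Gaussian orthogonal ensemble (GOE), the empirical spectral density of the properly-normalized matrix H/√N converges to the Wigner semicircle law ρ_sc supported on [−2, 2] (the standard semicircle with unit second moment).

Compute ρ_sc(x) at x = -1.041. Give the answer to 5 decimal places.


ρ_sc(x) = (1/(2π)) √(4 − x²). With x = -1.041:
  4 − x² = 4 − (-1.041)² = 4 − 1.083681 = 2.916319.
  √(4 − x²) = 1.707723.
  1/(2π) = 0.159155.
  ρ_sc(-1.041) = 0.159155 · 1.707723 = 0.271793.

Rounded to 5 decimal places: ρ_sc(-1.041) ≈ 0.27179.
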